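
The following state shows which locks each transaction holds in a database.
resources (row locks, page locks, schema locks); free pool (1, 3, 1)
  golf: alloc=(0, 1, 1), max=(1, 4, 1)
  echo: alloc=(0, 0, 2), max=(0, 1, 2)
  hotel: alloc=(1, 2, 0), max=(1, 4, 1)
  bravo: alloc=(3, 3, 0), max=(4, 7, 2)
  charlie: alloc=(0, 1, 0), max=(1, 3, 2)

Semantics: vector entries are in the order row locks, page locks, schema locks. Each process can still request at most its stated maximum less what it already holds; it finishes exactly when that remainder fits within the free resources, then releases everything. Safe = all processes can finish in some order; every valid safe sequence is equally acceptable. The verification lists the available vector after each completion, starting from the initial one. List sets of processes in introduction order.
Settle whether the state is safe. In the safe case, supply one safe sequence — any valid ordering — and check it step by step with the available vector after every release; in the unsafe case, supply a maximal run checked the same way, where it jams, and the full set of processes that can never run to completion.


SAFE, for example via the order echo, hotel, bravo, golf, charlie.
Key observation: no step in this order meets a requested resource exactly; the smallest headroom is 1, first reached at hotel (need (0, 2, 1), pool (1, 3, 3)).
Check, step by step:
  pool = (1, 3, 1)
  run echo (needs (0, 1, 0), free (1, 3, 1)); after release of (0, 0, 2) the pool is (1, 3, 3)
  run hotel (needs (0, 2, 1), free (1, 3, 3)); after release of (1, 2, 0) the pool is (2, 5, 3)
  run bravo (needs (1, 4, 2), free (2, 5, 3)); after release of (3, 3, 0) the pool is (5, 8, 3)
  run golf (needs (1, 3, 0), free (5, 8, 3)); after release of (0, 1, 1) the pool is (5, 9, 4)
  run charlie (needs (1, 2, 2), free (5, 9, 4)); after release of (0, 1, 0) the pool is (5, 10, 4)


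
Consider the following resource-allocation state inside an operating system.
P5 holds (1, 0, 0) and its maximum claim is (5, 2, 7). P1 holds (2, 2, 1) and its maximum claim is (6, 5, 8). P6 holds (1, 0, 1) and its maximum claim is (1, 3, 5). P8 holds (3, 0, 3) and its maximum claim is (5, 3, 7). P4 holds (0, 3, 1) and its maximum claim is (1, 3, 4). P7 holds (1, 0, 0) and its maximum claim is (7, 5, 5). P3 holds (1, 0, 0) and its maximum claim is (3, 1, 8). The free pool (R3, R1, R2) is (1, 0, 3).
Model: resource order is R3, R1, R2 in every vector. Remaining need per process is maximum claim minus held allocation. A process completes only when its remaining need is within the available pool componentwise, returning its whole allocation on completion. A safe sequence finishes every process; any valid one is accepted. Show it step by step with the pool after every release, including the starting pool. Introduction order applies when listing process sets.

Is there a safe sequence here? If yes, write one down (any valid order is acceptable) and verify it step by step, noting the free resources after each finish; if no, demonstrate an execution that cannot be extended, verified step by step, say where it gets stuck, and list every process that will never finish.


SAFE. One safe sequence: P4, P6, P8, P1, P5, P3, P7.
Key observation: P4 is the earliest step where a requested resource binds exactly: need (1, 0, 3), pool (1, 0, 3) at its turn.
Step-by-step check:
  pool = (1, 0, 3)
  P4: need (1, 0, 3) fits (1, 0, 3); releases (0, 3, 1), pool now (1, 3, 4)
  P6: need (0, 3, 4) fits (1, 3, 4); releases (1, 0, 1), pool now (2, 3, 5)
  P8: need (2, 3, 4) fits (2, 3, 5); releases (3, 0, 3), pool now (5, 3, 8)
  P1: need (4, 3, 7) fits (5, 3, 8); releases (2, 2, 1), pool now (7, 5, 9)
  P5: need (4, 2, 7) fits (7, 5, 9); releases (1, 0, 0), pool now (8, 5, 9)
  P3: need (2, 1, 8) fits (8, 5, 9); releases (1, 0, 0), pool now (9, 5, 9)
  P7: need (6, 5, 5) fits (9, 5, 9); releases (1, 0, 0), pool now (10, 5, 9)


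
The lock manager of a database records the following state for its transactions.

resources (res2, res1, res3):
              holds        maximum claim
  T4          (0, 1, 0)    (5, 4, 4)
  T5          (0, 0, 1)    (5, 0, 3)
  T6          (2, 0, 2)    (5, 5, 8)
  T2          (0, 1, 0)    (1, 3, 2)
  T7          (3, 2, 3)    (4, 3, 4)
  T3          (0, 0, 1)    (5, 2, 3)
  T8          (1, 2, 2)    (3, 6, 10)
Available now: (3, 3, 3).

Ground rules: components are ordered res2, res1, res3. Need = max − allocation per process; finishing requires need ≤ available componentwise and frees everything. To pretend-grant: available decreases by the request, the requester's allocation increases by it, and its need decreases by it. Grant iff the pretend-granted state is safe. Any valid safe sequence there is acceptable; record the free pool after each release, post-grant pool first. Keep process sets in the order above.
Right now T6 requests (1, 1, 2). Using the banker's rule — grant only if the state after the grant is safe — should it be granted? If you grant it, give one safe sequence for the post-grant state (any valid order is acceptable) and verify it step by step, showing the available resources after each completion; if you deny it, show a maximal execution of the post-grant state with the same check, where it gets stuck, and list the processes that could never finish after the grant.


GRANT: granting preserves safety; a valid post-grant sequence is T7, T6, T5, T2, T8, T3, T4.
Key observation: the transfer keeps a workable pool ((2, 2, 1)); T7 starts the safe sequence.
Verifying the post-grant state step by step:
  pool = (2, 2, 1)
  run T7 (needs (1, 1, 1), free (2, 2, 1)); after release of (3, 2, 3) the pool is (5, 4, 4)
  run T6 (needs (2, 4, 4), free (5, 4, 4)); after release of (3, 1, 4) the pool is (8, 5, 8)
  run T5 (needs (5, 0, 2), free (8, 5, 8)); after release of (0, 0, 1) the pool is (8, 5, 9)
  run T2 (needs (1, 2, 2), free (8, 5, 9)); after release of (0, 1, 0) the pool is (8, 6, 9)
  run T8 (needs (2, 4, 8), free (8, 6, 9)); after release of (1, 2, 2) the pool is (9, 8, 11)
  run T3 (needs (5, 2, 2), free (9, 8, 11)); after release of (0, 0, 1) the pool is (9, 8, 12)
  run T4 (needs (5, 3, 4), free (9, 8, 12)); after release of (0, 1, 0) the pool is (9, 9, 12)


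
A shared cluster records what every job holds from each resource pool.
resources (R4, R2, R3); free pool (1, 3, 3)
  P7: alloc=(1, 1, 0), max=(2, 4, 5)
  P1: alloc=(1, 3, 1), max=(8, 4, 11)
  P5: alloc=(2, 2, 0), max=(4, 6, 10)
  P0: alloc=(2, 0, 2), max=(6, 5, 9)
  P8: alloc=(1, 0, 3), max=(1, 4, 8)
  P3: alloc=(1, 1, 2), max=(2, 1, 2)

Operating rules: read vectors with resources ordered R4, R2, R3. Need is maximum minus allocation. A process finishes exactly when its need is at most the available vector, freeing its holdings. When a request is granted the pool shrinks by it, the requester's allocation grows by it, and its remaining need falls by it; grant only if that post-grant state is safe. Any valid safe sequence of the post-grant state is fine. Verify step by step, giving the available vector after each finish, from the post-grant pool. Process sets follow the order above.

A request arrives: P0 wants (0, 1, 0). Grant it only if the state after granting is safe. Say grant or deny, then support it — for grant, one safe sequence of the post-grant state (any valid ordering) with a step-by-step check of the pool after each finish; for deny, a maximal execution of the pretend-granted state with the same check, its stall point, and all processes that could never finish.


GRANT — the state after the grant stays safe, e.g. via P3, P7, P8, P0, P5, P1.
Key observation: with (1, 2, 3) left after the transfer, P3 can run at once — the state stays safe.
Verifying the post-grant state step by step:
  pool = (1, 2, 3)
  run P3 (needs (1, 0, 0), free (1, 2, 3)); after release of (1, 1, 2) the pool is (2, 3, 5)
  run P7 (needs (1, 3, 5), free (2, 3, 5)); after release of (1, 1, 0) the pool is (3, 4, 5)
  run P8 (needs (0, 4, 5), free (3, 4, 5)); after release of (1, 0, 3) the pool is (4, 4, 8)
  run P0 (needs (4, 4, 7), free (4, 4, 8)); after release of (2, 1, 2) the pool is (6, 5, 10)
  run P5 (needs (2, 4, 10), free (6, 5, 10)); after release of (2, 2, 0) the pool is (8, 7, 10)
  run P1 (needs (7, 1, 10), free (8, 7, 10)); after release of (1, 3, 1) the pool is (9, 10, 11)


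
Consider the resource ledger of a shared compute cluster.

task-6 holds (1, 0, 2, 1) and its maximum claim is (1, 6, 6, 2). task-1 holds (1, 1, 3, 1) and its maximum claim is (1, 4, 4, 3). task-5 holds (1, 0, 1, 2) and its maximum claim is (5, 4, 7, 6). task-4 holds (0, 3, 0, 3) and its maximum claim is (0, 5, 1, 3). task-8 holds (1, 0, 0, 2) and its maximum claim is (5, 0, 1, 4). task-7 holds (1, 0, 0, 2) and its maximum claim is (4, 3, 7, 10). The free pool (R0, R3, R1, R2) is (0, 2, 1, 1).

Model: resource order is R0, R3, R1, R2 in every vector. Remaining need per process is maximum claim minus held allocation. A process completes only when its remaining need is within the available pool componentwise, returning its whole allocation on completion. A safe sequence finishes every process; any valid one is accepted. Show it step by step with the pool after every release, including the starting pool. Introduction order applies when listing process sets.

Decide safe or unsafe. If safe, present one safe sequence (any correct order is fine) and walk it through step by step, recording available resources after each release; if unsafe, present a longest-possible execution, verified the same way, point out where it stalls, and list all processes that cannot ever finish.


The state is UNSAFE.
Key observation: R0 is the bottleneck — with task-4, task-1, task-6 done the pool holds (2, 6, 6, 6), short of every remaining need.
Going as far as possible: task-4, task-1, task-6; after that, nothing fits. Check, step by step:
  pool = (0, 2, 1, 1)
  task-4: need (0, 2, 1, 0) fits (0, 2, 1, 1); releases (0, 3, 0, 3), pool now (0, 5, 1, 4)
  task-1: need (0, 3, 1, 2) fits (0, 5, 1, 4); releases (1, 1, 3, 1), pool now (1, 6, 4, 5)
  task-6: need (0, 6, 4, 1) fits (1, 6, 4, 5); releases (1, 0, 2, 1), pool now (2, 6, 6, 6)
  task-5 still needs (4, 4, 6, 4) but only (2, 6, 6, 6) is free — short on R0
  task-8 still needs (4, 0, 1, 2) but only (2, 6, 6, 6) is free — short on R0
  task-7 still needs (3, 3, 7, 8) but only (2, 6, 6, 6) is free — short on R0, R1 and R2
Never able to finish: task-5, task-8 and task-7.


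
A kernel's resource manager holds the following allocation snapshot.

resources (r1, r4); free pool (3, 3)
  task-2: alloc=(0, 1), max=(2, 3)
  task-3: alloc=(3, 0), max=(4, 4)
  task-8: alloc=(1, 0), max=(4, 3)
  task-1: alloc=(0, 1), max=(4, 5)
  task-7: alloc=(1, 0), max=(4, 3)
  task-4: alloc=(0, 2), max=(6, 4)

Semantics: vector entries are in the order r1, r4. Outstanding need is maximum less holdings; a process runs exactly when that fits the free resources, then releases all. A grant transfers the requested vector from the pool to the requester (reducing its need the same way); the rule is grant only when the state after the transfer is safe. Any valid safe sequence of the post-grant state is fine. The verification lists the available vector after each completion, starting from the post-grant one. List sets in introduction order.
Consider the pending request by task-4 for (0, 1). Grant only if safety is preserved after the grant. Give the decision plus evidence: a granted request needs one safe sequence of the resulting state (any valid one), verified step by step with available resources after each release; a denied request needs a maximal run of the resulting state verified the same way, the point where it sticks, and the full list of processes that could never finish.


DENY — the pretend-granted state is unsafe.
Key observation: after task-2, task-7, task-8 the pool peaks at (5, 3), and each blocked process is short somewhere: task-3 on r4; task-1 on r4; task-4 on r1.
Pretend the grant happened; the run task-2, task-7, task-8 goes as far as possible. Check, step by step:
  pool = (3, 2)
  task-2 needs (2, 2) <= (3, 2) -> finishes; pool += (0, 1) = (3, 3)
  task-7 needs (3, 3) <= (3, 3) -> finishes; pool += (1, 0) = (4, 3)
  task-8 needs (3, 3) <= (4, 3) -> finishes; pool += (1, 0) = (5, 3)
  task-3 still needs (1, 4) but only (5, 3) is free — short on r4
  task-1 still needs (4, 4) but only (5, 3) is free — short on r4
  task-4 still needs (6, 1) but only (5, 3) is free — short on r1
Processes that could never finish after the grant: task-3, task-1 and task-4.


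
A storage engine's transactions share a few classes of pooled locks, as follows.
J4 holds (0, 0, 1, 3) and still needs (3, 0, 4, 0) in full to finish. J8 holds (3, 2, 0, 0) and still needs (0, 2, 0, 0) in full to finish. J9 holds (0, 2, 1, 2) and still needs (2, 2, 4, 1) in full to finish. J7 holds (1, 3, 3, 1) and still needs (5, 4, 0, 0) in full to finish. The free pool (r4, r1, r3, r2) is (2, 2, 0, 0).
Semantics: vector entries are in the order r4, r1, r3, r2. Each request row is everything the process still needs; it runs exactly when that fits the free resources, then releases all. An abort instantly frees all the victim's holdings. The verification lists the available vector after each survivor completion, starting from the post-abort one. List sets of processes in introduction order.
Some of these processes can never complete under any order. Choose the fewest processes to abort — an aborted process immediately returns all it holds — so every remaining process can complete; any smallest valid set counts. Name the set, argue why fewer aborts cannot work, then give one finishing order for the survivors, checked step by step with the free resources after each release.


Abort J4.
Key observation: aborting J4 returns (0, 0, 1, 3), and J9 — hopeless before — runs at step 3 with the returned capacity in the pool.
No smaller set exists: with zero aborts the deadlock remains.
One survivor order: J8, J7, J9. Verifying each step (post-abort pool first):
  pool = (2, 2, 1, 3)
  run J8 (needs (0, 2, 0, 0), free (2, 2, 1, 3)); after release of (3, 2, 0, 0) the pool is (5, 4, 1, 3)
  run J7 (needs (5, 4, 0, 0), free (5, 4, 1, 3)); after release of (1, 3, 3, 1) the pool is (6, 7, 4, 4)
  run J9 (needs (2, 2, 4, 1), free (6, 7, 4, 4)); after release of (0, 2, 1, 2) the pool is (6, 9, 5, 6)


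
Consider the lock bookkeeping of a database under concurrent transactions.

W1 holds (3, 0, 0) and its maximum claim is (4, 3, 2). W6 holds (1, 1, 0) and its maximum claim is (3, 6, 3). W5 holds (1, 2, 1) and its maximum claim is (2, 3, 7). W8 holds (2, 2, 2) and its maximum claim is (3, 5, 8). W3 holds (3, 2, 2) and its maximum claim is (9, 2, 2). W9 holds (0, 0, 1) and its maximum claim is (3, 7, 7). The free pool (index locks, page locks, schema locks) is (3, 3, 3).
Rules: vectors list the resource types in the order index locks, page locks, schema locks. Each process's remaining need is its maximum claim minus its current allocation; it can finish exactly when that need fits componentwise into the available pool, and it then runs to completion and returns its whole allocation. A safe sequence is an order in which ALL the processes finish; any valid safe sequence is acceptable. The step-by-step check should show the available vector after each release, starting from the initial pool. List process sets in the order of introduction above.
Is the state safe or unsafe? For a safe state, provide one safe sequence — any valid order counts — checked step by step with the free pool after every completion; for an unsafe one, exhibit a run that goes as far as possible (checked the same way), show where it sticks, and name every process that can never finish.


UNSAFE — no complete ordering exists.
Key observation: once W1, W3, W6 finish, the pool peaks at (10, 6, 5) — and every remaining process still needs more schema locks than that.
Going as far as possible: W1, W3, W6; after that, nothing fits. Step-by-step check:
  pool = (3, 3, 3)
  W1: need (1, 3, 2) fits (3, 3, 3); releases (3, 0, 0), pool now (6, 3, 3)
  W3: need (6, 0, 0) fits (6, 3, 3); releases (3, 2, 2), pool now (9, 5, 5)
  W6: need (2, 5, 3) fits (9, 5, 5); releases (1, 1, 0), pool now (10, 6, 5)
  W5 cannot run: need (1, 1, 6) vs free (10, 6, 5) (insufficient schema locks)
  W8 cannot run: need (1, 3, 6) vs free (10, 6, 5) (insufficient schema locks)
  W9 cannot run: need (3, 7, 6) vs free (10, 6, 5) (insufficient page locks and schema locks)
Processes that can never finish: W5, W8 and W9.


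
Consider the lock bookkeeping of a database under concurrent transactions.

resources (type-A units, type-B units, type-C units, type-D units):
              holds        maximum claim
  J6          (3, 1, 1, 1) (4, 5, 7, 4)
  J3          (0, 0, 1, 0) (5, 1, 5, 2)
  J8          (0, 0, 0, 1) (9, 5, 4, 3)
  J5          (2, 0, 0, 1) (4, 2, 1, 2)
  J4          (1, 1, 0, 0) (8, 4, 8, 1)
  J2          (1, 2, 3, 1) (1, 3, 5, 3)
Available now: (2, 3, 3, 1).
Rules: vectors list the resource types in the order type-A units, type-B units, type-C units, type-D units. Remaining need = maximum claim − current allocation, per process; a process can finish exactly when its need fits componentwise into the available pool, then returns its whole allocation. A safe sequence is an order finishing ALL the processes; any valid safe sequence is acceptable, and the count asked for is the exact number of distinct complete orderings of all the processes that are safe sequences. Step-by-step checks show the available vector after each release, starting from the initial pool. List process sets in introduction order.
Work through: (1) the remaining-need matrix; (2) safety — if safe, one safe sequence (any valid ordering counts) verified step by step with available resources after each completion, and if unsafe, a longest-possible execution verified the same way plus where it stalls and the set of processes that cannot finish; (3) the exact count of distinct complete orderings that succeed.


(1) Need matrix, components ordered type-A units, type-B units, type-C units, type-D units:
  J6: (1, 4, 6, 3)
  J3: (5, 1, 4, 2)
  J8: (9, 5, 4, 2)
  J5: (2, 2, 1, 1)
  J4: (7, 3, 8, 1)
  J2: (0, 1, 2, 2)
(2) SAFE — a valid safe sequence is J5, J2, J3, J6, J4, J8.
Key observation: reading the order forward, J5 is the first process whose need (2, 2, 1, 1) meets the free pool (2, 3, 3, 1) exactly on a resource it requests.
Walking it through:
  pool = (2, 3, 3, 1)
  J5: need (2, 2, 1, 1) fits (2, 3, 3, 1); releases (2, 0, 0, 1), pool now (4, 3, 3, 2)
  J2: need (0, 1, 2, 2) fits (4, 3, 3, 2); releases (1, 2, 3, 1), pool now (5, 5, 6, 3)
  J3: need (5, 1, 4, 2) fits (5, 5, 6, 3); releases (0, 0, 1, 0), pool now (5, 5, 7, 3)
  J6: need (1, 4, 6, 3) fits (5, 5, 7, 3); releases (3, 1, 1, 1), pool now (8, 6, 8, 4)
  J4: need (7, 3, 8, 1) fits (8, 6, 8, 4); releases (1, 1, 0, 0), pool now (9, 7, 8, 4)
  J8: need (9, 5, 4, 2) fits (9, 7, 8, 4); releases (0, 0, 0, 1), pool now (9, 7, 8, 5)
(3) Exactly 2 of the possible complete orderings are safe sequences.


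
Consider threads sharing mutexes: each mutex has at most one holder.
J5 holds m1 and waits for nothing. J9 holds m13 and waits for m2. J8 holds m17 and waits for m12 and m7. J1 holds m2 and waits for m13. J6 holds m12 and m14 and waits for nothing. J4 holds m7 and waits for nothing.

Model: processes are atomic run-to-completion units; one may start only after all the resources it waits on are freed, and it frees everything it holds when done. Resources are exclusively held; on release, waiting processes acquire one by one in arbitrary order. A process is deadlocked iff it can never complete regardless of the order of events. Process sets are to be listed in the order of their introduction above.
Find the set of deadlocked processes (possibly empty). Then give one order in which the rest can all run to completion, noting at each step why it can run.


Deadlocked: J9 and J1.
Key observation: the wait chain closes on itself along J9 -> J1 -> J9; no other process is dragged down with it.
One completion order for the rest: J4, J5, J6, J8.
Step-by-step check:
  J4: no waits; runs immediately, freeing m7
  J5: no waits; runs immediately, freeing m1
  J6: no waits; runs immediately, freeing m12 and m14
  run J8 (all its waits — m12 and m7 — are resolved); releases m17


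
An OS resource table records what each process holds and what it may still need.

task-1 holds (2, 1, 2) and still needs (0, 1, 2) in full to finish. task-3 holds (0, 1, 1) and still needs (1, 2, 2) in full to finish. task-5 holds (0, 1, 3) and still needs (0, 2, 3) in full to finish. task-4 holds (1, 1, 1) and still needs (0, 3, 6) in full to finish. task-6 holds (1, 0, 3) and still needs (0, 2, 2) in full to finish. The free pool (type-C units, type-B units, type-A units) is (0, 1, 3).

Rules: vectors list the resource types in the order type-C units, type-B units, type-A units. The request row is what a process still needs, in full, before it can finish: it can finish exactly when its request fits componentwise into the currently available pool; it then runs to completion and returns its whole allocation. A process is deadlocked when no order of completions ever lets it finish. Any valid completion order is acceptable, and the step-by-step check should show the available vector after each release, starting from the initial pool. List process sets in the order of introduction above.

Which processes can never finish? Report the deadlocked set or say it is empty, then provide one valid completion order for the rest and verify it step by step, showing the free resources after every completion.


No process is deadlocked.
Key observation: task-1 leads a chain of completions in which each release enables another process.
The rest can finish in the order task-1, task-5, task-4, task-6, task-3. Walking it through:
  pool = (0, 1, 3)
  task-1 needs (0, 1, 2) <= (0, 1, 3) -> finishes; pool += (2, 1, 2) = (2, 2, 5)
  task-5 needs (0, 2, 3) <= (2, 2, 5) -> finishes; pool += (0, 1, 3) = (2, 3, 8)
  task-4 needs (0, 3, 6) <= (2, 3, 8) -> finishes; pool += (1, 1, 1) = (3, 4, 9)
  task-6 needs (0, 2, 2) <= (3, 4, 9) -> finishes; pool += (1, 0, 3) = (4, 4, 12)
  task-3 needs (1, 2, 2) <= (4, 4, 12) -> finishes; pool += (0, 1, 1) = (4, 5, 13)


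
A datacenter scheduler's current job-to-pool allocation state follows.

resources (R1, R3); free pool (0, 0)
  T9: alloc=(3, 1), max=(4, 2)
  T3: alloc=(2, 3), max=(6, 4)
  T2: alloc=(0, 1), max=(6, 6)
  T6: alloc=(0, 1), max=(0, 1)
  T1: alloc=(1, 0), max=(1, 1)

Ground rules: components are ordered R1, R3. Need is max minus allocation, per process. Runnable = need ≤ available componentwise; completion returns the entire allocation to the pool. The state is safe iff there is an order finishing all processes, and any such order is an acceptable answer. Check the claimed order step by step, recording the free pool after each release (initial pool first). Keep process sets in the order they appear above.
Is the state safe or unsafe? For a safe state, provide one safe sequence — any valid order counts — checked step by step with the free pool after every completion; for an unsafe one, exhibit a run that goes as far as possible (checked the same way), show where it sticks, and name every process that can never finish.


SAFE, for example via the order T6, T1, T9, T3, T2.
Key observation: T1 marks the first exact bind of the order: its need (0, 1) fits the free (0, 1) with zero slack on a requested resource.
Step-by-step check:
  pool = (0, 0)
  T6 needs (0, 0) <= (0, 0) -> finishes; pool += (0, 1) = (0, 1)
  T1 needs (0, 1) <= (0, 1) -> finishes; pool += (1, 0) = (1, 1)
  T9 needs (1, 1) <= (1, 1) -> finishes; pool += (3, 1) = (4, 2)
  T3 needs (4, 1) <= (4, 2) -> finishes; pool += (2, 3) = (6, 5)
  T2 needs (6, 5) <= (6, 5) -> finishes; pool += (0, 1) = (6, 6)


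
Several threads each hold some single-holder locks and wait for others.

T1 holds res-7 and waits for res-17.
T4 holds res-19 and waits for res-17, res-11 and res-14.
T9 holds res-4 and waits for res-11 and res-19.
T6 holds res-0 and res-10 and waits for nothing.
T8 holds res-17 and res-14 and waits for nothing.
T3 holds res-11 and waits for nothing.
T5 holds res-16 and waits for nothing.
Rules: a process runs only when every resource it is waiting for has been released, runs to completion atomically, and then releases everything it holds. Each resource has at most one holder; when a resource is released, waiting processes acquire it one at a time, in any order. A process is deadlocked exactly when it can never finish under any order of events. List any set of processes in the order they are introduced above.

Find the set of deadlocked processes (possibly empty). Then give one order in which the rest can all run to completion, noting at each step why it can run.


No process is deadlocked.
Key observation: no waiting chain loops back on itself — every chain ends at a process that waits on nothing, so everyone eventually runs.
One completion order for the rest: T8, T5, T6, T3, T4, T1, T9.
Verifying each step:
  run T8 (it waits on nothing); releases res-17 and res-14
  run T5 (it waits on nothing); releases res-16
  run T6 (it waits on nothing); releases res-0 and res-10
  run T3 (it waits on nothing); releases res-11
  T4: everything it awaited (res-17, res-11 and res-14) is free; runs, freeing res-19
  T1: everything it awaited (res-17) is free; runs, freeing res-7
  T9: everything it awaited (res-11 and res-19) is free; runs, freeing res-4


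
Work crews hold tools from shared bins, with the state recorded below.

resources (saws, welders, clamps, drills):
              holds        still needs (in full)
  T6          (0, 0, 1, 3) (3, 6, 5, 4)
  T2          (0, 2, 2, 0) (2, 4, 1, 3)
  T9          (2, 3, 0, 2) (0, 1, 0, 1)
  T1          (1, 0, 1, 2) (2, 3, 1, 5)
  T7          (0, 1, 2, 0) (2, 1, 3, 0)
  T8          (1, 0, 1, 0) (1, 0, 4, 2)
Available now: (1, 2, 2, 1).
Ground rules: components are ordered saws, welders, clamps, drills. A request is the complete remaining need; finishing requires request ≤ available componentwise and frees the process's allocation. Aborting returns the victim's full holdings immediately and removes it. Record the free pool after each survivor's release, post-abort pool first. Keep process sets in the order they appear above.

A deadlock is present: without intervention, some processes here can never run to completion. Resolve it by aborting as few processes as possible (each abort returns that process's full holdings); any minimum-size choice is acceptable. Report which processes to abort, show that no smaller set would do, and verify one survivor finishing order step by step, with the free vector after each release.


Minimum abort set: T6.
Key observation: the returned (0, 0, 1, 3) from T6 is what brings T1 — unrunnable before, under any order — into play at step 2.
Minimality: the empty abort set fails — the state is deadlocked as it stands.
Survivors finish in the order: T9, T1, T8, T7, T2. Verifying each step (pool after the aborts first):
  pool = (1, 2, 3, 4)
  run T9 (needs (0, 1, 0, 1), free (1, 2, 3, 4)); after release of (2, 3, 0, 2) the pool is (3, 5, 3, 6)
  run T1 (needs (2, 3, 1, 5), free (3, 5, 3, 6)); after release of (1, 0, 1, 2) the pool is (4, 5, 4, 8)
  run T8 (needs (1, 0, 4, 2), free (4, 5, 4, 8)); after release of (1, 0, 1, 0) the pool is (5, 5, 5, 8)
  run T7 (needs (2, 1, 3, 0), free (5, 5, 5, 8)); after release of (0, 1, 2, 0) the pool is (5, 6, 7, 8)
  run T2 (needs (2, 4, 1, 3), free (5, 6, 7, 8)); after release of (0, 2, 2, 0) the pool is (5, 8, 9, 8)


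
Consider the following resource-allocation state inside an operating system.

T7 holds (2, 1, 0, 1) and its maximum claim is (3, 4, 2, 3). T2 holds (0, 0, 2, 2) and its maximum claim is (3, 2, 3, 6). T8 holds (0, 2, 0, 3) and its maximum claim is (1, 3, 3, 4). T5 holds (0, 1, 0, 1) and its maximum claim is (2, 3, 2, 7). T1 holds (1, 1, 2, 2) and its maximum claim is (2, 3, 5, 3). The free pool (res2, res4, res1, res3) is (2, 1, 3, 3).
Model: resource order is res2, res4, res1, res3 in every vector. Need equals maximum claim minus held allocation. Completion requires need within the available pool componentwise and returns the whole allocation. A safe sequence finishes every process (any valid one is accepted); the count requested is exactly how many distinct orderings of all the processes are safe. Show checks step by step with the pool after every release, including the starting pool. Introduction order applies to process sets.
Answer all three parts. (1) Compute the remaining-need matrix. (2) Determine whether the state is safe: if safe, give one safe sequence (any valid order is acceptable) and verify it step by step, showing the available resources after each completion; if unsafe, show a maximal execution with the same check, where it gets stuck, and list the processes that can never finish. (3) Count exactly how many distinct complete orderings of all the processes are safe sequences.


(1) Need matrix, components ordered res2, res4, res1, res3:
  T7: (1, 3, 2, 2)
  T2: (3, 2, 1, 4)
  T8: (1, 1, 3, 1)
  T5: (2, 2, 2, 6)
  T1: (1, 2, 3, 1)
(2) SAFE. One safe sequence: T8, T7, T5, T2, T1.
Key observation: T8 is the earliest step where a requested resource binds exactly: need (1, 1, 3, 1), pool (2, 1, 3, 3) at its turn.
Step-by-step check:
  pool = (2, 1, 3, 3)
  T8: need (1, 1, 3, 1) fits (2, 1, 3, 3); releases (0, 2, 0, 3), pool now (2, 3, 3, 6)
  T7: need (1, 3, 2, 2) fits (2, 3, 3, 6); releases (2, 1, 0, 1), pool now (4, 4, 3, 7)
  T5: need (2, 2, 2, 6) fits (4, 4, 3, 7); releases (0, 1, 0, 1), pool now (4, 5, 3, 8)
  T2: need (3, 2, 1, 4) fits (4, 5, 3, 8); releases (0, 0, 2, 2), pool now (4, 5, 5, 10)
  T1: need (1, 2, 3, 1) fits (4, 5, 5, 10); releases (1, 1, 2, 2), pool now (5, 6, 7, 12)
(3) The exact count: 16 of the possible complete orderings are safe sequences.


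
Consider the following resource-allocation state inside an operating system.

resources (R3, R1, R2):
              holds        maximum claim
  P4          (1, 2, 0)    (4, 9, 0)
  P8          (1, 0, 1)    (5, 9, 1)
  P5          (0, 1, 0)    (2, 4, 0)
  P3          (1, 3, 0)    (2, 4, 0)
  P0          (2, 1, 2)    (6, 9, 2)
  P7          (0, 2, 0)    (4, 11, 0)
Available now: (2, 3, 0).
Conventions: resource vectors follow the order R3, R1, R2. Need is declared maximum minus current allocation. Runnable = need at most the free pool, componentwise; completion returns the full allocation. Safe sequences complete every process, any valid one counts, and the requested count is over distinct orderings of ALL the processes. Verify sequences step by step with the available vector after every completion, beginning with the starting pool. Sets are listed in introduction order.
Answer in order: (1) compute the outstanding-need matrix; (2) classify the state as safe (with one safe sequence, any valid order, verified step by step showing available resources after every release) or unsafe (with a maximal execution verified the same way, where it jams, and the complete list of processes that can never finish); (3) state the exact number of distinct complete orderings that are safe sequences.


(1) Outstanding need per process (order R3, R1, R2):
  P4: (3, 7, 0)
  P8: (4, 9, 0)
  P5: (2, 3, 0)
  P3: (1, 1, 0)
  P0: (4, 8, 0)
  P7: (4, 9, 0)
(2) The state is SAFE; one workable sequence: P3, P5, P4, P7, P8, P0.
Key observation: the first exact fit in this order is P4 — it needs (3, 7, 0) with (3, 7, 0) free, meeting a requested resource to the last unit.
Check, step by step:
  pool = (2, 3, 0)
  P3 needs (1, 1, 0) <= (2, 3, 0) -> finishes; pool += (1, 3, 0) = (3, 6, 0)
  P5 needs (2, 3, 0) <= (3, 6, 0) -> finishes; pool += (0, 1, 0) = (3, 7, 0)
  P4 needs (3, 7, 0) <= (3, 7, 0) -> finishes; pool += (1, 2, 0) = (4, 9, 0)
  P7 needs (4, 9, 0) <= (4, 9, 0) -> finishes; pool += (0, 2, 0) = (4, 11, 0)
  P8 needs (4, 9, 0) <= (4, 11, 0) -> finishes; pool += (1, 0, 1) = (5, 11, 1)
  P0 needs (4, 8, 0) <= (5, 11, 1) -> finishes; pool += (2, 1, 2) = (7, 12, 3)
(3) Exactly 12 of the possible complete orderings are safe sequences.


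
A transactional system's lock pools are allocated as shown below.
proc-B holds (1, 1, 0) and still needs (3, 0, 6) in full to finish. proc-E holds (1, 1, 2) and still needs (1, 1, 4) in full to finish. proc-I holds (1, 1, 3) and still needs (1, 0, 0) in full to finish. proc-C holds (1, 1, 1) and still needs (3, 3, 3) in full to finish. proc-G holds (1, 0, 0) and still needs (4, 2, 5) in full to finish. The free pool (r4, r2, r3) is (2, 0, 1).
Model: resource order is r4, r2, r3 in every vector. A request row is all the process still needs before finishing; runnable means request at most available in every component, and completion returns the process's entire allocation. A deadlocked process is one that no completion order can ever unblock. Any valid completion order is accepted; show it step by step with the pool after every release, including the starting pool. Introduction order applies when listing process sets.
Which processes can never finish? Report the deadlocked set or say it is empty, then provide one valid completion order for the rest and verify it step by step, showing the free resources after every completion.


No process is deadlocked.
Key observation: beginning at proc-I, releases accumulate fast enough that every process eventually fits.
A valid finishing order for the others: proc-I, proc-E, proc-B, proc-G, proc-C. Check, step by step:
  pool = (2, 0, 1)
  proc-I: need (1, 0, 0) fits (2, 0, 1); releases (1, 1, 3), pool now (3, 1, 4)
  proc-E: need (1, 1, 4) fits (3, 1, 4); releases (1, 1, 2), pool now (4, 2, 6)
  proc-B: need (3, 0, 6) fits (4, 2, 6); releases (1, 1, 0), pool now (5, 3, 6)
  proc-G: need (4, 2, 5) fits (5, 3, 6); releases (1, 0, 0), pool now (6, 3, 6)
  proc-C: need (3, 3, 3) fits (6, 3, 6); releases (1, 1, 1), pool now (7, 4, 7)


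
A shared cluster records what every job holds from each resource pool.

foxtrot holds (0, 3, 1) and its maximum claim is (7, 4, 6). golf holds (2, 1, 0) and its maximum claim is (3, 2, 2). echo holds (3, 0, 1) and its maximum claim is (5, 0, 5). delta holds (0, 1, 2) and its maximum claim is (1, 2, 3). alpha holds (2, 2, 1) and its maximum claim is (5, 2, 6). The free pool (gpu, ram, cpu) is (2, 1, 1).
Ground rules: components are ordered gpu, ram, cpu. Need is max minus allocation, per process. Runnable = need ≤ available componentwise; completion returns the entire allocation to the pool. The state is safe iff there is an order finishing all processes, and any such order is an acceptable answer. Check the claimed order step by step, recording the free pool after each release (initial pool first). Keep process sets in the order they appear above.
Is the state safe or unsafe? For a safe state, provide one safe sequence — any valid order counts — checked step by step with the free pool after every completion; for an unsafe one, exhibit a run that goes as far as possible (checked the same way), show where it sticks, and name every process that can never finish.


The state is UNSAFE.
Key observation: no order helps: past delta, golf, the free pool tops out at (4, 3, 3), below what each blocked process needs in cpu.
The run delta, golf cannot be extended any further. Check, step by step:
  pool = (2, 1, 1)
  delta needs (1, 1, 1) <= (2, 1, 1) -> finishes; pool += (0, 1, 2) = (2, 2, 3)
  golf needs (1, 1, 2) <= (2, 2, 3) -> finishes; pool += (2, 1, 0) = (4, 3, 3)
  foxtrot still needs (7, 1, 5) but only (4, 3, 3) is free — short on gpu and cpu
  echo still needs (2, 0, 4) but only (4, 3, 3) is free — short on cpu
  alpha still needs (3, 0, 5) but only (4, 3, 3) is free — short on cpu
Never able to finish: foxtrot, echo and alpha.


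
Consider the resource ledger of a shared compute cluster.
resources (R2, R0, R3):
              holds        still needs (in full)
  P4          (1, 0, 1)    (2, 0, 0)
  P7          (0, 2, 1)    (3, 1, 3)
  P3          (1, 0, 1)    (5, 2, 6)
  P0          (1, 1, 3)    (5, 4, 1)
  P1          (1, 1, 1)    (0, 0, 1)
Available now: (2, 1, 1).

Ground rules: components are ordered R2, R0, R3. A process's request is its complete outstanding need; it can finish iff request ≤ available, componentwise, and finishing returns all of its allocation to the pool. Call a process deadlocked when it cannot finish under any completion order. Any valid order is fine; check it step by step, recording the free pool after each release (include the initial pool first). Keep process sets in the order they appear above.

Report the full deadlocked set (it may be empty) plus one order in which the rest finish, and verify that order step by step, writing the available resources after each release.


The deadlocked set is P3 and P0.
Key observation: R2 is the bottleneck — with P1, P4, P7 done the pool holds (4, 4, 4), short of every remaining need.
One completion order for the rest: P1, P4, P7. Check, step by step:
  pool = (2, 1, 1)
  run P1 (needs (0, 0, 1), free (2, 1, 1)); after release of (1, 1, 1) the pool is (3, 2, 2)
  run P4 (needs (2, 0, 0), free (3, 2, 2)); after release of (1, 0, 1) the pool is (4, 2, 3)
  run P7 (needs (3, 1, 3), free (4, 2, 3)); after release of (0, 2, 1) the pool is (4, 4, 4)
The stuck group stays short no matter what:
  P3 cannot run: need (5, 2, 6) vs free (4, 4, 4) (insufficient R2 and R3)
  P0 cannot run: need (5, 4, 1) vs free (4, 4, 4) (insufficient R2)


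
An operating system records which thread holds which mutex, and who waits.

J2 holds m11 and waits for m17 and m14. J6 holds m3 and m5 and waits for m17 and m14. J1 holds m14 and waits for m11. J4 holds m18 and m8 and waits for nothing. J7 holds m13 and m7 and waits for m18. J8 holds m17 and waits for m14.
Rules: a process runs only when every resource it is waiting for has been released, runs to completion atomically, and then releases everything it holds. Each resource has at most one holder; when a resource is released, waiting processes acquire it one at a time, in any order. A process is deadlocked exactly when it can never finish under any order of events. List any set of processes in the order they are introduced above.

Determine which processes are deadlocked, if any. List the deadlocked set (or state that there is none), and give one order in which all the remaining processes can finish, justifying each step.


The deadlocked set is J2, J6, J1 and J8.
Key observation: J2 -> J1 -> J2 is a circular wait — nothing in it can go first; J8 is caught in further circular waits and J6 waits into the deadlock from upstream.
The rest can finish in the order J4, J7.
Step-by-step check:
  J4 waits on nothing -> runs at once and releases m18 and m8
  run J7 (all its waits — m18 — are resolved); releases m13 and m7


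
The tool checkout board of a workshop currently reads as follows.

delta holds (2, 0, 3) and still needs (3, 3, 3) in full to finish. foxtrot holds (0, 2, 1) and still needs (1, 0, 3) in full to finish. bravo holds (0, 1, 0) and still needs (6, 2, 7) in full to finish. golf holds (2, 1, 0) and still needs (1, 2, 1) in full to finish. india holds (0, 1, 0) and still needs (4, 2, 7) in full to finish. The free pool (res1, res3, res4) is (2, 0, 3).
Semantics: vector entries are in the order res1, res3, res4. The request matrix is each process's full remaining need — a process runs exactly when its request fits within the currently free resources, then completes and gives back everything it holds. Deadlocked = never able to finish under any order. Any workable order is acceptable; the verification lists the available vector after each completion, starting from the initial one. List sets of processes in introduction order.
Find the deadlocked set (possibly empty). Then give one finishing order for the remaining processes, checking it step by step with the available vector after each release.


No process is deadlocked.
Key observation: starting with foxtrot, each completion frees enough for the next — no one is permanently blocked.
One completion order for the rest: foxtrot, golf, delta, india, bravo. Verifying each step:
  pool = (2, 0, 3)
  foxtrot needs (1, 0, 3) <= (2, 0, 3) -> finishes; pool += (0, 2, 1) = (2, 2, 4)
  golf needs (1, 2, 1) <= (2, 2, 4) -> finishes; pool += (2, 1, 0) = (4, 3, 4)
  delta needs (3, 3, 3) <= (4, 3, 4) -> finishes; pool += (2, 0, 3) = (6, 3, 7)
  india needs (4, 2, 7) <= (6, 3, 7) -> finishes; pool += (0, 1, 0) = (6, 4, 7)
  bravo needs (6, 2, 7) <= (6, 4, 7) -> finishes; pool += (0, 1, 0) = (6, 5, 7)
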